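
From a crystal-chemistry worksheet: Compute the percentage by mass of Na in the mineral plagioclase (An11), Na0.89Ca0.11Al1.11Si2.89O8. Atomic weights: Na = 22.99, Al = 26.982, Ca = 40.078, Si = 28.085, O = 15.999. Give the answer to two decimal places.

Molar mass of Na0.89Ca0.11Al1.11Si2.89O8: 0.89×22.99 + 0.11×40.078 + 1.11×26.982 + 2.89×28.085 + 8×15.999 = 263.977 g/mol.
Mass of Na per formula unit: 0.89 × 22.99 = 20.461 g.
Weight fraction Na = 20.461 / 263.977 = 0.0775.

7.75 mass %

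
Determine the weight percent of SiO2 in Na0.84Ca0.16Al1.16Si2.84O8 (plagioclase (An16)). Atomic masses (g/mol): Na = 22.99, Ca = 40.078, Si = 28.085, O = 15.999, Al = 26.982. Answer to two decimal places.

64.45 wt%

Formula mass = 264.777 g/mol.
2.84 Si → 2.8400 mol SiO2 per formula unit; M(SiO2) = 60.083, so SiO2 mass = 170.636 g.
170.636/264.777 × 100 = 64.45 wt%.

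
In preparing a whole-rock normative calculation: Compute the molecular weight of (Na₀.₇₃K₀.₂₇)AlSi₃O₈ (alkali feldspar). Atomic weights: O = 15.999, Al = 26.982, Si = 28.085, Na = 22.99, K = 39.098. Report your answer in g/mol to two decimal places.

266.57 g/mol

The formula mass is the sum 0.73(22.99) + 0.27(39.098) + 1(26.982) + 3(28.085) + 8(15.999).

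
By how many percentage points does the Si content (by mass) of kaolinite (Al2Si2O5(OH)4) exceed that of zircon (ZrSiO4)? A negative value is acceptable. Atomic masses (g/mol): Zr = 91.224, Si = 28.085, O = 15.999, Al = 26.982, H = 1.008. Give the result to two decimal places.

6.44 percentage points

M(Al2Si2O5(OH)4) = 258.157 g/mol, so wt% Si = 56.170/258.157 × 100 = 21.76%.
M(ZrSiO4) = 183.305 g/mol, so wt% Si = 28.085/183.305 × 100 = 15.32%.
21.76 − 15.32 = 6.44 pp.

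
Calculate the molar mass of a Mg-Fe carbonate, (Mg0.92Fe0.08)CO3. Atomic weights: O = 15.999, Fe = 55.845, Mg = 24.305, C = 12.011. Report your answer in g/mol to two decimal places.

86.84 g/mol

Mg: 0.92 × 24.305 = 22.3606
Fe: 0.08 × 55.845 = 4.4676
C: 1 × 12.011 = 12.0110
O: 3 × 15.999 = 47.9970
Summing the contributions gives the formula mass.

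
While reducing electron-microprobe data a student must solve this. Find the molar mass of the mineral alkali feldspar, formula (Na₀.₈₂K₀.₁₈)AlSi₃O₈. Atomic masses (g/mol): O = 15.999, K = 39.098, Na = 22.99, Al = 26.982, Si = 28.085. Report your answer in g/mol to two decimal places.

265.12 g/mol

The formula mass is the sum 0.82(22.99) + 0.18(39.098) + 1(26.982) + 3(28.085) + 8(15.999).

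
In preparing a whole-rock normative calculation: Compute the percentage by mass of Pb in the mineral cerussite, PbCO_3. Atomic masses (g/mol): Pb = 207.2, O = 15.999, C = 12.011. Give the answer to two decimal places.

M(PbCO_3) = 267.208 g/mol.
Pb contributes 1 × 207.2 = 207.200 g per mole.
207.200/267.208 = 0.7754 → 77.54%.

77.54 weight percent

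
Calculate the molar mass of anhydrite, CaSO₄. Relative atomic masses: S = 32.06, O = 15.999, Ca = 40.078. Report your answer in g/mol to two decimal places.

Ca: 1 × 40.078 = 40.0780
S: 1 × 32.06 = 32.0600
O: 4 × 15.999 = 63.9960
Summing the contributions gives the formula mass.

136.13 g/mol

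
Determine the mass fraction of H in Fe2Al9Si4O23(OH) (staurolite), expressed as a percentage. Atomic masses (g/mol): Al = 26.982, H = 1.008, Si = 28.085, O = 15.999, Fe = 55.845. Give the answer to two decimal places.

0.12 wt%

Formula mass = 2·55.845 + 9·26.982 + 4·28.085 + 24·15.999 + 1·1.008 = 851.852 g/mol, of which 1.008 g is H.
So H makes up 1.008/851.852 = 0.0012 of the mass, i.e. 0.12%.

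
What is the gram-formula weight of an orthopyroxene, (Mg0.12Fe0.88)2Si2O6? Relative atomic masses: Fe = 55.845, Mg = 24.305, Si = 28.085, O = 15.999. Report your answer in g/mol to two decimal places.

Mg: 0.24 × 24.305 = 5.8332
Fe: 1.76 × 55.845 = 98.2872
Si: 2 × 28.085 = 56.1700
O: 6 × 15.999 = 95.9940
Summing the contributions gives the formula mass.

256.28 g/mol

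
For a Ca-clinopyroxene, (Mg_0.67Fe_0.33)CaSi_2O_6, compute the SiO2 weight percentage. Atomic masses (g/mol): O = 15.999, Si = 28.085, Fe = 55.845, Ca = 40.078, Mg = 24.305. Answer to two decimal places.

52.95 wt%

Molar mass of (Mg_0.67Fe_0.33)CaSi_2O_6 = 0.67*24.305 + 0.33*55.845 + 1*40.078 + 2*28.085 + 6*15.999 = 226.955 g/mol.
Each formula unit contains 2 Si, equivalent to 2/1 = 2.0000 mol SiO2.
M(SiO2) = 1×28.085 + 2×15.999 = 60.083 g/mol.
Mass of SiO2 per formula unit = 2.0000 × 60.083 = 120.166 g.
SiO2 wt% = 120.166 / 226.955 × 100 = 52.95%.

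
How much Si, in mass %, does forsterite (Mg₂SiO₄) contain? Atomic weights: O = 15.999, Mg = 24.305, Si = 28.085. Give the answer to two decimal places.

M(Mg₂SiO₄) = 140.691 g/mol.
Si contributes 1 × 28.085 = 28.085 g per mole.
28.085/140.691 = 0.1996 → 19.96%.

19.96 mass %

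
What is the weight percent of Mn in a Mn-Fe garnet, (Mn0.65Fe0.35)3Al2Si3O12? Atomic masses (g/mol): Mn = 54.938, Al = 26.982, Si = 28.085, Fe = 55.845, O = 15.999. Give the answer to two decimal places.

21.60 weight percent

M((Mn0.65Fe0.35)3Al2Si3O12) = 495.973 g/mol.
Mn contributes 1.95 × 54.938 = 107.129 g per mole.
107.129/495.973 = 0.2160 → 21.60%.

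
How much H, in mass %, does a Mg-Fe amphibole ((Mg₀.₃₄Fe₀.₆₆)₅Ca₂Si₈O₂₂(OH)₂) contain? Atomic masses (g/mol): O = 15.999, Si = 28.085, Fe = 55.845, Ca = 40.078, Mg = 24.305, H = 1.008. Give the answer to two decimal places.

Formula mass = 1.70×24.305 + 3.30×55.845 + 2×40.078 + 8×28.085 + 24×15.999 + 2×1.008 = 916.435 g/mol, of which 2.016 g is H.
So H makes up 2.016/916.435 = 0.0022 of the mass, i.e. 0.22%.

0.22 mass %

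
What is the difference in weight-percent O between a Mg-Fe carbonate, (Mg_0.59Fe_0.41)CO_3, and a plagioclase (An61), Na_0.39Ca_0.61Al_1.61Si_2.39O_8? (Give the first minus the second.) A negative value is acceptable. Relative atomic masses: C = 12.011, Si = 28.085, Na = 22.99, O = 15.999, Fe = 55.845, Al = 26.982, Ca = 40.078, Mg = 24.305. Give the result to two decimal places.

2.30 percentage points

First mineral: 47.997 g O in 97.244 g formula = 49.36 wt% O.
Second mineral: 127.992 g O in 271.970 g formula = 47.06 wt% O.
49.36% − 47.06% gives a difference of 2.30 percentage points.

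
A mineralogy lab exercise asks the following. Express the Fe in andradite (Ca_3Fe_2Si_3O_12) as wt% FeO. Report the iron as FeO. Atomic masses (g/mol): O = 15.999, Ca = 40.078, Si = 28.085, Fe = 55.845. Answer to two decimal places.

28.28 wt%

Molar mass of Ca_3Fe_2Si_3O_12 = 3×40.078 + 2×55.845 + 3×28.085 + 12×15.999 = 508.167 g/mol.
Each formula unit contains 2 Fe, equivalent to 2/1 = 2.0000 mol FeO.
M(FeO) = 1×55.845 + 1×15.999 = 71.844 g/mol.
Mass of FeO per formula unit = 2.0000 × 71.844 = 143.688 g.
FeO wt% = 143.688 / 508.167 × 100 = 28.28%.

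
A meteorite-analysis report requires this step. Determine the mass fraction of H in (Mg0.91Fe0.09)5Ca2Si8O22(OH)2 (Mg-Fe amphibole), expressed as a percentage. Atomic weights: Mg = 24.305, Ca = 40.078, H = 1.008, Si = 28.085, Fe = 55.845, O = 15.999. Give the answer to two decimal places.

0.24 mass %

Formula mass = 4.55×24.305 + 0.45×55.845 + 2×40.078 + 8×28.085 + 24×15.999 + 2×1.008 = 826.546 g/mol, of which 2.016 g is H.
So H makes up 2.016/826.546 = 0.0024 of the mass, i.e. 0.24%.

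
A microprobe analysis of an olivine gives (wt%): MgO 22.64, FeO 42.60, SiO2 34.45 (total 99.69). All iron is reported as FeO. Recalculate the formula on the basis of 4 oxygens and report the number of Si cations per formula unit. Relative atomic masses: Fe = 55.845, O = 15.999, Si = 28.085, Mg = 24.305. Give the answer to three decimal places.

0.997 Si apfu

22.64 wt% MgO ÷ 40.304 g/mol = 0.56173 mol, giving 0.56173 Mg and 0.56173 O.
42.60 wt% FeO ÷ 71.844 g/mol = 0.59295 mol, giving 0.59295 Fe and 0.59295 O.
34.45 wt% SiO2 ÷ 60.083 g/mol = 0.57337 mol, giving 0.57337 Si and 1.14674 O.
Oxygen sums to 2.30142; scaling by 4/2.30142 = 1.73806 puts the formula on 4 O.
Si: 0.57337 × 1.73806 = 0.997 atoms per formula unit.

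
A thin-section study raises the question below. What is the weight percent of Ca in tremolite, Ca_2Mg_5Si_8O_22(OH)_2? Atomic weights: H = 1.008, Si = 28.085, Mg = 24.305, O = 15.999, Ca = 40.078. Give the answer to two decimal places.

Formula mass = 2·40.078 + 5·24.305 + 8·28.085 + 24·15.999 + 2·1.008 = 812.353 g/mol, of which 80.156 g is Ca.
So Ca makes up 80.156/812.353 = 0.0987 of the mass, i.e. 9.87%.

9.87 weight percent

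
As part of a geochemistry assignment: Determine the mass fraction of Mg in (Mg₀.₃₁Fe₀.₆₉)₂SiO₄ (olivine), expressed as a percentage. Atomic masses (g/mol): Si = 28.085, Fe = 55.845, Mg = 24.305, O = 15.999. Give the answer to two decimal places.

M((Mg₀.₃₁Fe₀.₆₉)₂SiO₄) = 184.216 g/mol.
Mg contributes 0.62 × 24.305 = 15.069 g per mole.
15.069/184.216 = 0.0818 → 8.18%.

8.18 weight percent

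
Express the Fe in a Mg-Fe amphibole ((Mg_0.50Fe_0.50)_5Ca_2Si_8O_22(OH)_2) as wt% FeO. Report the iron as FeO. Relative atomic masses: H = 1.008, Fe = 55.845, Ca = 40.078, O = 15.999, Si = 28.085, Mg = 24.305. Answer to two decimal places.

20.15 wt%

M((Mg_0.50Fe_0.50)_5Ca_2Si_8O_22(OH)_2) = 891.203 g/mol; M(FeO) = 71.844 g/mol.
Moles FeO per formula unit = 2.50 Fe ÷ 1 = 2.5000.
FeO fraction = (2.5000 × 71.844) / 891.203 = 179.610/891.203 = 0.2015.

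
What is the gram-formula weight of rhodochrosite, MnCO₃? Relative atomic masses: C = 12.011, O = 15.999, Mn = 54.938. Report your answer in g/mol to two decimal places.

M = 1*54.938 + 1*12.011 + 3*15.999

114.95 g/mol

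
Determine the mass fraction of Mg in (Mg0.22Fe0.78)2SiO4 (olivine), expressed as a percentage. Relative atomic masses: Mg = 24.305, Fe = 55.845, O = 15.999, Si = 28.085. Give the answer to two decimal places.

Formula mass = 0.44×24.305 + 1.56×55.845 + 1×28.085 + 4×15.999 = 189.893 g/mol, of which 10.694 g is Mg.
So Mg makes up 10.694/189.893 = 0.0563 of the mass, i.e. 5.63%.

5.63 weight percent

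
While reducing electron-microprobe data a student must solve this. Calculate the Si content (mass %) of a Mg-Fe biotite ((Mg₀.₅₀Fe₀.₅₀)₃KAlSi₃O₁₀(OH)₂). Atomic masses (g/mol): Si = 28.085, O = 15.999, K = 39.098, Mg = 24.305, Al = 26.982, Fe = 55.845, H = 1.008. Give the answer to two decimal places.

Formula mass = 1.50·24.305 + 1.50·55.845 + 1·39.098 + 1·26.982 + 3·28.085 + 12·15.999 + 2·1.008 = 464.564 g/mol, of which 84.255 g is Si.
So Si makes up 84.255/464.564 = 0.1814 of the mass, i.e. 18.14%.

18.14 mass %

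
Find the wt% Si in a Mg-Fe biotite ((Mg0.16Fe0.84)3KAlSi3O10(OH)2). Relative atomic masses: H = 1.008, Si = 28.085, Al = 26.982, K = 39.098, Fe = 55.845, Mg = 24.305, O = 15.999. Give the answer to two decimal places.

16.96 weight percent

M((Mg0.16Fe0.84)3KAlSi3O10(OH)2) = 496.735 g/mol.
Si contributes 3 × 28.085 = 84.255 g per mole.
84.255/496.735 = 0.1696 → 16.96%.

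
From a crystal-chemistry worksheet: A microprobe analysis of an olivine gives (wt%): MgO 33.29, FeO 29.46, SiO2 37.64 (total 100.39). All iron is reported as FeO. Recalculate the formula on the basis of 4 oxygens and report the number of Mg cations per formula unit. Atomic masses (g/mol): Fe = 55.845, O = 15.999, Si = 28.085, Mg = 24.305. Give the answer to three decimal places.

1.327 Mg apfu

MgO (M=40.304): mol = 0.82597; Mg = 0.82597, O = 0.82597.
FeO (M=71.844): mol = 0.41006; Fe = 0.41006, O = 0.41006.
SiO2 (M=60.083): mol = 0.62647; Si = 0.62647, O = 1.25294.
ΣO = 2.48897; factor = 4/ΣO = 1.60709.
Mg apfu = 0.82597 × 1.60709 = 1.327.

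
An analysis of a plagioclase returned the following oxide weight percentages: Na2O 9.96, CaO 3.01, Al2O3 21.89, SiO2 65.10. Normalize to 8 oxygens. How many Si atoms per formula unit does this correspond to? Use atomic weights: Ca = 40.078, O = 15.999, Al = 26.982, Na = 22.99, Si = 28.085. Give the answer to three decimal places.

Na2O (M=61.979): mol = 0.16070; Na = 0.32140, O = 0.16070.
CaO (M=56.077): mol = 0.05368; Ca = 0.05368, O = 0.05368.
Al2O3 (M=101.961): mol = 0.21469; Al = 0.42938, O = 0.64407.
SiO2 (M=60.083): mol = 1.08350; Si = 1.08350, O = 2.16700.
ΣO = 3.02545; factor = 8/ΣO = 2.64423.
Si apfu = 1.08350 × 2.64423 = 2.865.

2.865 Si apfu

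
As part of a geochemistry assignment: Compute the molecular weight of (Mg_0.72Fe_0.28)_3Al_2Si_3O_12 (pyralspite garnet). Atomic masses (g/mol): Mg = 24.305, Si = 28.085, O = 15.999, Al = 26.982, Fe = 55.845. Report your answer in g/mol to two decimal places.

The formula mass is the sum 2.16·24.305 + 0.84·55.845 + 2·26.982 + 3·28.085 + 12·15.999.

429.62 g/mol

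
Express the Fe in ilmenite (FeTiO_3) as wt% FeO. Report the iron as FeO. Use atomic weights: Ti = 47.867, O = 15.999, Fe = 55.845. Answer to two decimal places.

Molar mass of FeTiO_3 = 1·55.845 + 1·47.867 + 3·15.999 = 151.709 g/mol.
Each formula unit contains 1 Fe, equivalent to 1/1 = 1.0000 mol FeO.
M(FeO) = 1×55.845 + 1×15.999 = 71.844 g/mol.
Mass of FeO per formula unit = 1.0000 × 71.844 = 71.844 g.
FeO wt% = 71.844 / 151.709 × 100 = 47.36%.

47.36 wt%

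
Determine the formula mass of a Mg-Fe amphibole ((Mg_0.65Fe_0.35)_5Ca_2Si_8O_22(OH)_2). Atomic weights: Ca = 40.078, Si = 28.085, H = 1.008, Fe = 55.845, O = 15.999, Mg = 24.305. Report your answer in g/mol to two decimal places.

The formula mass is the sum 3.25*24.305 + 1.75*55.845 + 2*40.078 + 8*28.085 + 24*15.999 + 2*1.008.

867.55 g/mol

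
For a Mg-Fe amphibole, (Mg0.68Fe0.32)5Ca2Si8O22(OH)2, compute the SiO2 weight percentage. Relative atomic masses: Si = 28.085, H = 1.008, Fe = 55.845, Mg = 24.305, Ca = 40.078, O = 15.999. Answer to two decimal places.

Formula mass = 862.817 g/mol.
8 Si → 8.0000 mol SiO2 per formula unit; M(SiO2) = 60.083, so SiO2 mass = 480.664 g.
480.664/862.817 × 100 = 55.71 wt%.

55.71 wt%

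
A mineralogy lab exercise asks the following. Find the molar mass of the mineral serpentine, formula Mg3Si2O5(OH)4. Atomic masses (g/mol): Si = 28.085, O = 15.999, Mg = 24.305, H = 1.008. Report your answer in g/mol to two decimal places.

Mg: 3 × 24.305 = 72.9150
Si: 2 × 28.085 = 56.1700
O: 9 × 15.999 = 143.9910
H: 4 × 1.008 = 4.0320
Summing the contributions gives the formula mass.

277.11 g/mol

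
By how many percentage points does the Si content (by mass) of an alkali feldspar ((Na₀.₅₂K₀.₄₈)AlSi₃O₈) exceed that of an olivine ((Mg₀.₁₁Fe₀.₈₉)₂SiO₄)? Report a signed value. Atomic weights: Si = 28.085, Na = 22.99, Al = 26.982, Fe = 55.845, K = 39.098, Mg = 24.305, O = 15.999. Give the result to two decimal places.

16.94 percentage points

M((Na₀.₅₂K₀.₄₈)AlSi₃O₈) = 269.951 g/mol, so wt% Si = 84.255/269.951 × 100 = 31.21%.
M((Mg₀.₁₁Fe₀.₈₉)₂SiO₄) = 196.832 g/mol, so wt% Si = 28.085/196.832 × 100 = 14.27%.
31.21 − 14.27 = 16.94 pp.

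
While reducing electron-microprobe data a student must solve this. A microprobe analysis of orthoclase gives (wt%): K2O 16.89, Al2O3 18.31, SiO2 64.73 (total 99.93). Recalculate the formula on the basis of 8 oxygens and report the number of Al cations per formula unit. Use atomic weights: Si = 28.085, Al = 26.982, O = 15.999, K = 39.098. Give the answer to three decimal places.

1.000 Al apfu

K2O (M=94.195): mol = 0.17931; K = 0.35862, O = 0.17931.
Al2O3 (M=101.961): mol = 0.17958; Al = 0.35916, O = 0.53874.
SiO2 (M=60.083): mol = 1.07734; Si = 1.07734, O = 2.15468.
ΣO = 2.87273; factor = 8/ΣO = 2.78481.
Al apfu = 0.35916 × 2.78481 = 1.000.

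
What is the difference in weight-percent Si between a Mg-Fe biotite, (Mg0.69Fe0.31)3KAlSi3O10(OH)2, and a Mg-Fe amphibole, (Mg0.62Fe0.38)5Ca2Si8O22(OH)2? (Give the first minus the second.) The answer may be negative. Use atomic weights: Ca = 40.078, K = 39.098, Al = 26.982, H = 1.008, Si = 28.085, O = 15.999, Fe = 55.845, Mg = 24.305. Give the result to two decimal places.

Si in (Mg0.69Fe0.31)3KAlSi3O10(OH)2: molar mass 446.586 g/mol; 3×28.085 = 84.255 g → 18.87 wt%.
Si in (Mg0.62Fe0.38)5Ca2Si8O22(OH)2: molar mass 872.279 g/mol; 8×28.085 = 224.680 g → 25.76 wt%.
Difference = 18.87 − 25.76 = -6.89 percentage points.

-6.89 percentage points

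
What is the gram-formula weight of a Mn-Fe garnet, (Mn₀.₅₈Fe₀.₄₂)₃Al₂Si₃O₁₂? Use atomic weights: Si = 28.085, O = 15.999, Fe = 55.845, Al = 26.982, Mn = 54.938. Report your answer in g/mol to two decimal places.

M = 1.74(54.938) + 1.26(55.845) + 2(26.982) + 3(28.085) + 12(15.999)

496.16 g/mol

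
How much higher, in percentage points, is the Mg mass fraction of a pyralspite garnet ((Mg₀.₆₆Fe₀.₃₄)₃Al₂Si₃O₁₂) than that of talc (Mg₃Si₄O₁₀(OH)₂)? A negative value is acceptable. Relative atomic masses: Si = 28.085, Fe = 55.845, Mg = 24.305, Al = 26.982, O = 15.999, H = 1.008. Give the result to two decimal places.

M((Mg₀.₆₆Fe₀.₃₄)₃Al₂Si₃O₁₂) = 435.293 g/mol, so wt% Mg = 48.124/435.293 × 100 = 11.06%.
M(Mg₃Si₄O₁₀(OH)₂) = 379.259 g/mol, so wt% Mg = 72.915/379.259 × 100 = 19.23%.
11.06 − 19.23 = -8.17 pp.

-8.17 percentage points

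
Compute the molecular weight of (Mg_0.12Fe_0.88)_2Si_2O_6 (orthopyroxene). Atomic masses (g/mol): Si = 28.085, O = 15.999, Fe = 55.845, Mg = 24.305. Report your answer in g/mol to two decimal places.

M = 0.24(24.305) + 1.76(55.845) + 2(28.085) + 6(15.999)

256.28 g/mol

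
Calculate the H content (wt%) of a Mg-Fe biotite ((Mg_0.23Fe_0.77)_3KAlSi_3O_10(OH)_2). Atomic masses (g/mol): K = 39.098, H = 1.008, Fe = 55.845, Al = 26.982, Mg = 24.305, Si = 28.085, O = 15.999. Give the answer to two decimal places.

0.41 wt%

Molar mass of (Mg_0.23Fe_0.77)_3KAlSi_3O_10(OH)_2: 0.69*24.305 + 2.31*55.845 + 1*39.098 + 1*26.982 + 3*28.085 + 12*15.999 + 2*1.008 = 490.111 g/mol.
Mass of H per formula unit: 2 × 1.008 = 2.016 g.
Weight fraction H = 2.016 / 490.111 = 0.0041.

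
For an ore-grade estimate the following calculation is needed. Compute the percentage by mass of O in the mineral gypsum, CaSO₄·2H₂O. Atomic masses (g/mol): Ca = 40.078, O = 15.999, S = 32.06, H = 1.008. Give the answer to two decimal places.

55.76 weight percent

M(CaSO₄·2H₂O) = 172.164 g/mol.
O contributes 6 × 15.999 = 95.994 g per mole.
95.994/172.164 = 0.5576 → 55.76%.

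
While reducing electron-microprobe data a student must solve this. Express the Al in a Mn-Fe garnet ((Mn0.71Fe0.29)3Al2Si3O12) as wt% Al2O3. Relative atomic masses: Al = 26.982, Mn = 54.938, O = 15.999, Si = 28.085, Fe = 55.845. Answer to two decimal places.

20.56 wt%

M((Mn0.71Fe0.29)3Al2Si3O12) = 495.810 g/mol; M(Al2O3) = 101.961 g/mol.
Moles Al2O3 per formula unit = 2 Al ÷ 2 = 1.0000.
Al2O3 fraction = (1.0000 × 101.961) / 495.810 = 101.961/495.810 = 0.2056.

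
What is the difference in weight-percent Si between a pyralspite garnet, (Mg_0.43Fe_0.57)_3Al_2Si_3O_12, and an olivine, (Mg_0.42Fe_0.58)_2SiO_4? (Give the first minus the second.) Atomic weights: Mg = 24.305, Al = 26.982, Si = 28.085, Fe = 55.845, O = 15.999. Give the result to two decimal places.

First mineral: 84.255 g Si in 457.055 g formula = 18.43 wt% Si.
Second mineral: 28.085 g Si in 177.277 g formula = 15.84 wt% Si.
18.43% − 15.84% gives a difference of 2.59 percentage points.

2.59 percentage points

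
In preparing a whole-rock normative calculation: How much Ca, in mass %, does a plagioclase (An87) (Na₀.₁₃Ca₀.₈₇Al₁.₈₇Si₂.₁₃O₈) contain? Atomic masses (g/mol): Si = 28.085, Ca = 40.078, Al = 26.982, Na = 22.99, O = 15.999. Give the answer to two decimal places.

M(Na₀.₁₃Ca₀.₈₇Al₁.₈₇Si₂.₁₃O₈) = 276.126 g/mol.
Ca contributes 0.87 × 40.078 = 34.868 g per mole.
34.868/276.126 = 0.1263 → 12.63%.

12.63 mass %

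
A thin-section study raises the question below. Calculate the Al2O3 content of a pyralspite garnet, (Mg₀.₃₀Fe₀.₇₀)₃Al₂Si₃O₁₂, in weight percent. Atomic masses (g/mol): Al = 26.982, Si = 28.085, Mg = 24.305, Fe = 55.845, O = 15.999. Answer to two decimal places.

21.72 wt%

M((Mg₀.₃₀Fe₀.₇₀)₃Al₂Si₃O₁₂) = 469.356 g/mol; M(Al2O3) = 101.961 g/mol.
Moles Al2O3 per formula unit = 2 Al ÷ 2 = 1.0000.
Al2O3 fraction = (1.0000 × 101.961) / 469.356 = 101.961/469.356 = 0.2172.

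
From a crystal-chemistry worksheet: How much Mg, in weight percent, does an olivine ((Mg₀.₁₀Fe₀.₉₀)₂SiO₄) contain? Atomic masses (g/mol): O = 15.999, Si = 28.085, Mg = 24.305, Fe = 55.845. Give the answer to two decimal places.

M((Mg₀.₁₀Fe₀.₉₀)₂SiO₄) = 197.463 g/mol.
Mg contributes 0.20 × 24.305 = 4.861 g per mole.
4.861/197.463 = 0.0246 → 2.46%.

2.46 weight percent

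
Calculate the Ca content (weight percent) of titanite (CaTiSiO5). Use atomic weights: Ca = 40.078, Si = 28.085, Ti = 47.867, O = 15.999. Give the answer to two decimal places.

Formula mass = 1*40.078 + 1*47.867 + 1*28.085 + 5*15.999 = 196.025 g/mol, of which 40.078 g is Ca.
So Ca makes up 40.078/196.025 = 0.2045 of the mass, i.e. 20.45%.

20.45 weight percent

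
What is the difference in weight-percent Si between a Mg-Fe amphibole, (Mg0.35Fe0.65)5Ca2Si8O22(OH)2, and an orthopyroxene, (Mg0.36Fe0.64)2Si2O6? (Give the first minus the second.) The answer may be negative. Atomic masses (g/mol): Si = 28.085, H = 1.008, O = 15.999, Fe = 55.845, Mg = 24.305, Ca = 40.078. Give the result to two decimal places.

1.27 percentage points

Si in (Mg0.35Fe0.65)5Ca2Si8O22(OH)2: molar mass 914.858 g/mol; 8×28.085 = 224.680 g → 24.56 wt%.
Si in (Mg0.36Fe0.64)2Si2O6: molar mass 241.145 g/mol; 2×28.085 = 56.170 g → 23.29 wt%.
Difference = 24.56 − 23.29 = 1.27 percentage points.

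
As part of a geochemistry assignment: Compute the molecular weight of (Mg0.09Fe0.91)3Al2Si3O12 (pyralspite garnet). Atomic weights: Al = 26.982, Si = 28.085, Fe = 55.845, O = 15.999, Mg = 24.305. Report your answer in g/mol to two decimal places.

489.23 g/mol

The formula mass is the sum 0.27(24.305) + 2.73(55.845) + 2(26.982) + 3(28.085) + 12(15.999).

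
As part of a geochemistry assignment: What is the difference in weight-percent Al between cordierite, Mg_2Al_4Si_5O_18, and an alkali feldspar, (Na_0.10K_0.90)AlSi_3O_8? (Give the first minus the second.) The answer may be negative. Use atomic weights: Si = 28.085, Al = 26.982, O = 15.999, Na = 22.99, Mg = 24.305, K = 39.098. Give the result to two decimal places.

M(Mg_2Al_4Si_5O_18) = 584.945 g/mol, so wt% Al = 107.928/584.945 × 100 = 18.45%.
M((Na_0.10K_0.90)AlSi_3O_8) = 276.716 g/mol, so wt% Al = 26.982/276.716 × 100 = 9.75%.
18.45 − 9.75 = 8.70 pp.

8.70 percentage points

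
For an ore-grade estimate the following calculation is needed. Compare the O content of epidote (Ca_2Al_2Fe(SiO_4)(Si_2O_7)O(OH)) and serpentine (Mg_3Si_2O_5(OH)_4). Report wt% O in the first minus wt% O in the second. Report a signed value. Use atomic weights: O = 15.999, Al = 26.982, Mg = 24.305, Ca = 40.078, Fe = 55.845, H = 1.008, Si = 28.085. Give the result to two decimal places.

-8.92 percentage points

First mineral: 207.987 g O in 483.215 g formula = 43.04 wt% O.
Second mineral: 143.991 g O in 277.108 g formula = 51.96 wt% O.
43.04% − 51.96% gives a difference of -8.92 percentage points.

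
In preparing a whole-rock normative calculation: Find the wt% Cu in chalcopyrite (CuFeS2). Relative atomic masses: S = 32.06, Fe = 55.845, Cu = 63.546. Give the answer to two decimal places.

Formula mass = 1·63.546 + 1·55.845 + 2·32.06 = 183.511 g/mol, of which 63.546 g is Cu.
So Cu makes up 63.546/183.511 = 0.3463 of the mass, i.e. 34.63%.

34.63 weight percent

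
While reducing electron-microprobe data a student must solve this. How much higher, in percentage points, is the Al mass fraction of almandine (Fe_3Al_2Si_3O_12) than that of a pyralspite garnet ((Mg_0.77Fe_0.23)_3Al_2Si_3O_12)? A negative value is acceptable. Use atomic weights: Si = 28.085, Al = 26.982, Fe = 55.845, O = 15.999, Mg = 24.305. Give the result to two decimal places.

First mineral: 53.964 g Al in 497.742 g formula = 10.84 wt% Al.
Second mineral: 53.964 g Al in 424.885 g formula = 12.70 wt% Al.
10.84% − 12.70% gives a difference of -1.86 percentage points.

-1.86 percentage points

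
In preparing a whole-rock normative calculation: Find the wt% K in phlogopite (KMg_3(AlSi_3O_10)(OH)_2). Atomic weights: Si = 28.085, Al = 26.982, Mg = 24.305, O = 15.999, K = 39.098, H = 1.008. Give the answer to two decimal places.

9.37 wt%

Molar mass of KMg_3(AlSi_3O_10)(OH)_2: 1·39.098 + 3·24.305 + 1·26.982 + 3·28.085 + 12·15.999 + 2·1.008 = 417.254 g/mol.
Mass of K per formula unit: 1 × 39.098 = 39.098 g.
Weight fraction K = 39.098 / 417.254 = 0.0937.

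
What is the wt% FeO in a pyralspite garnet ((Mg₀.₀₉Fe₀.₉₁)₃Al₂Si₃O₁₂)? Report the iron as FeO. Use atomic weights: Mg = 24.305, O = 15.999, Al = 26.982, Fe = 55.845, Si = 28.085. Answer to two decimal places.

40.09 wt%

M((Mg₀.₀₉Fe₀.₉₁)₃Al₂Si₃O₁₂) = 489.226 g/mol; M(FeO) = 71.844 g/mol.
Moles FeO per formula unit = 2.73 Fe ÷ 1 = 2.7300.
FeO fraction = (2.7300 × 71.844) / 489.226 = 196.134/489.226 = 0.4009.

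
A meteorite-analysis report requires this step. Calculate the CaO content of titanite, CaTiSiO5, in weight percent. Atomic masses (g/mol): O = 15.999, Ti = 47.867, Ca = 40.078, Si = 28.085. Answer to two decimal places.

28.61 wt%

Formula mass = 196.025 g/mol.
1 Ca → 1.0000 mol CaO per formula unit; M(CaO) = 56.077, so CaO mass = 56.077 g.
56.077/196.025 × 100 = 28.61 wt%.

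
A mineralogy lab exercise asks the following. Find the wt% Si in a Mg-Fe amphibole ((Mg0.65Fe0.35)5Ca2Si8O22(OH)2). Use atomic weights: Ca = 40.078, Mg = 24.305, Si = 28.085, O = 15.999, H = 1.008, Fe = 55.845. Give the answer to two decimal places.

25.90 wt%

Formula mass = 3.25·24.305 + 1.75·55.845 + 2·40.078 + 8·28.085 + 24·15.999 + 2·1.008 = 867.548 g/mol, of which 224.680 g is Si.
So Si makes up 224.680/867.548 = 0.2590 of the mass, i.e. 25.90%.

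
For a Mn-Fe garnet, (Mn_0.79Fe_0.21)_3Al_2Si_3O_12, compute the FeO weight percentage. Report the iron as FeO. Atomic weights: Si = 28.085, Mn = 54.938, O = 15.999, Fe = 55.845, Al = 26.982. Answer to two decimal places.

Molar mass of (Mn_0.79Fe_0.21)_3Al_2Si_3O_12 = 2.37*54.938 + 0.63*55.845 + 2*26.982 + 3*28.085 + 12*15.999 = 495.592 g/mol.
Each formula unit contains 0.63 Fe, equivalent to 0.63/1 = 0.6300 mol FeO.
M(FeO) = 1×55.845 + 1×15.999 = 71.844 g/mol.
Mass of FeO per formula unit = 0.6300 × 71.844 = 45.262 g.
FeO wt% = 45.262 / 495.592 × 100 = 9.13%.

9.13 wt%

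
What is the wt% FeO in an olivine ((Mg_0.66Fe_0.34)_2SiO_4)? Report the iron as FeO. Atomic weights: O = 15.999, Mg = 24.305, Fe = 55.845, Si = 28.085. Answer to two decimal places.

Formula mass = 162.138 g/mol.
0.68 Fe → 0.6800 mol FeO per formula unit; M(FeO) = 71.844, so FeO mass = 48.854 g.
48.854/162.138 × 100 = 30.13 wt%.

30.13 wt%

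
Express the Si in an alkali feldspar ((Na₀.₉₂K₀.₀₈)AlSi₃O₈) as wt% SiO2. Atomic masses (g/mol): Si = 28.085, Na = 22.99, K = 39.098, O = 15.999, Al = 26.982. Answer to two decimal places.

68.40 wt%

M((Na₀.₉₂K₀.₀₈)AlSi₃O₈) = 263.508 g/mol; M(SiO2) = 60.083 g/mol.
Moles SiO2 per formula unit = 3 Si ÷ 1 = 3.0000.
SiO2 fraction = (3.0000 × 60.083) / 263.508 = 180.249/263.508 = 0.6840.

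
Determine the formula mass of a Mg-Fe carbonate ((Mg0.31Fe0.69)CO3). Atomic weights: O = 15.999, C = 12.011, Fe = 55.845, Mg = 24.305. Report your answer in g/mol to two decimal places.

M = 0.31×24.305 + 0.69×55.845 + 1×12.011 + 3×15.999

106.08 g/mol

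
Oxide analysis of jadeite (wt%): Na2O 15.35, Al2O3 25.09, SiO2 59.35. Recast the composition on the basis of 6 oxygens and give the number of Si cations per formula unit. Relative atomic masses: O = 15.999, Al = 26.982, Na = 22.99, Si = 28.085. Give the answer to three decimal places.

2.001 Si apfu

Na2O: 15.35/61.979 = 0.24766 mol → 0.49532 mol Na, 0.24766 mol O.
Al2O3: 25.09/101.961 = 0.24607 mol → 0.49214 mol Al, 0.73821 mol O.
SiO2: 59.35/60.083 = 0.98780 mol → 0.98780 mol Si, 1.97560 mol O.
Total oxygen = 2.96147 mol. Normalization factor = 6/2.96147 = 2.02602.
Si per 6 O = 0.98780 × 2.02602 = 2.001.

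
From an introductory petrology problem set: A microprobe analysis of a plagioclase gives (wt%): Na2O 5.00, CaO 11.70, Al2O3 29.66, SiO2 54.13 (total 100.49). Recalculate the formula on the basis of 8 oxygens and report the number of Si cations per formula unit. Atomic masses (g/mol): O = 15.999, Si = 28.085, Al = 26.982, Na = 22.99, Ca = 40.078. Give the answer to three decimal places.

2.432 Si apfu

Na2O (M=61.979): mol = 0.08067; Na = 0.16134, O = 0.08067.
CaO (M=56.077): mol = 0.20864; Ca = 0.20864, O = 0.20864.
Al2O3 (M=101.961): mol = 0.29090; Al = 0.58180, O = 0.87270.
SiO2 (M=60.083): mol = 0.90092; Si = 0.90092, O = 1.80184.
ΣO = 2.96385; factor = 8/ΣO = 2.69919.
Si apfu = 0.90092 × 2.69919 = 2.432.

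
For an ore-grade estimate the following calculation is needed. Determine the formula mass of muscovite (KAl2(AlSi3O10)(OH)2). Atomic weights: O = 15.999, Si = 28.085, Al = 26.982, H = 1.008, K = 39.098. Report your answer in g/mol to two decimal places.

398.30 g/mol

The formula mass is the sum 1(39.098) + 3(26.982) + 3(28.085) + 12(15.999) + 2(1.008).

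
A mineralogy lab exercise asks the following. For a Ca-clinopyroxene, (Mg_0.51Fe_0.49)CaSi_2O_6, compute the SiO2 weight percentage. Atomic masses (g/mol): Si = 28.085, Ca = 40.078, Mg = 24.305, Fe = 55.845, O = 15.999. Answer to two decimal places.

Molar mass of (Mg_0.51Fe_0.49)CaSi_2O_6 = 0.51×24.305 + 0.49×55.845 + 1×40.078 + 2×28.085 + 6×15.999 = 232.002 g/mol.
Each formula unit contains 2 Si, equivalent to 2/1 = 2.0000 mol SiO2.
M(SiO2) = 1×28.085 + 2×15.999 = 60.083 g/mol.
Mass of SiO2 per formula unit = 2.0000 × 60.083 = 120.166 g.
SiO2 wt% = 120.166 / 232.002 × 100 = 51.80%.

51.80 wt%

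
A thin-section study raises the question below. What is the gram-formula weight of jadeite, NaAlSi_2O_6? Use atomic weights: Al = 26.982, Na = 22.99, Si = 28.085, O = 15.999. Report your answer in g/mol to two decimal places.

M = 1·22.99 + 1·26.982 + 2·28.085 + 6·15.999

202.14 g/mol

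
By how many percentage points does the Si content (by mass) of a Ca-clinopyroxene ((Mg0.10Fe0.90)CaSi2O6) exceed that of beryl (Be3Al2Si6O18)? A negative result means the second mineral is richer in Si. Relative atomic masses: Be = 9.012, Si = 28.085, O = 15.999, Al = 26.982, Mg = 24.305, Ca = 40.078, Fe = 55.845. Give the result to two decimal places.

-8.42 percentage points

Si in (Mg0.10Fe0.90)CaSi2O6: molar mass 244.933 g/mol; 2×28.085 = 56.170 g → 22.93 wt%.
Si in Be3Al2Si6O18: molar mass 537.492 g/mol; 6×28.085 = 168.510 g → 31.35 wt%.
Difference = 22.93 − 31.35 = -8.42 percentage points.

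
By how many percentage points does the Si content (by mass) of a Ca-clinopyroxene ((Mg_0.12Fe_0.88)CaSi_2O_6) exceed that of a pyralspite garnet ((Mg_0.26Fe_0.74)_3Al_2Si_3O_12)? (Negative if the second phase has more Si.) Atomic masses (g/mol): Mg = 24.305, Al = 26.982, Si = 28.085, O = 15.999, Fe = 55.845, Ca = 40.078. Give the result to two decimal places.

Si in (Mg_0.12Fe_0.88)CaSi_2O_6: molar mass 244.302 g/mol; 2×28.085 = 56.170 g → 22.99 wt%.
Si in (Mg_0.26Fe_0.74)_3Al_2Si_3O_12: molar mass 473.141 g/mol; 3×28.085 = 84.255 g → 17.81 wt%.
Difference = 22.99 − 17.81 = 5.18 percentage points.

5.18 percentage points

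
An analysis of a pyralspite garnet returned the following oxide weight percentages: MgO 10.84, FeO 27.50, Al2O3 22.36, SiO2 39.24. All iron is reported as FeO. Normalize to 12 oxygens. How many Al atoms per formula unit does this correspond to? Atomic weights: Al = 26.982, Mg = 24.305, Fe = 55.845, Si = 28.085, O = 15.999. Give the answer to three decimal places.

MgO (M=40.304): mol = 0.26896; Mg = 0.26896, O = 0.26896.
FeO (M=71.844): mol = 0.38277; Fe = 0.38277, O = 0.38277.
Al2O3 (M=101.961): mol = 0.21930; Al = 0.43860, O = 0.65790.
SiO2 (M=60.083): mol = 0.65310; Si = 0.65310, O = 1.30620.
ΣO = 2.61583; factor = 12/ΣO = 4.58745.
Al apfu = 0.43860 × 4.58745 = 2.012.

2.012 Al apfu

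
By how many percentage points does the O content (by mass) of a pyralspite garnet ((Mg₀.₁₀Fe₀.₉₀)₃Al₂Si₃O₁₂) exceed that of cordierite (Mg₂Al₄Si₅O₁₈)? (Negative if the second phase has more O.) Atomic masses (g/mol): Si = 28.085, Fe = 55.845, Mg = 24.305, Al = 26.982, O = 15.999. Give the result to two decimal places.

First mineral: 191.988 g O in 488.280 g formula = 39.32 wt% O.
Second mineral: 287.982 g O in 584.945 g formula = 49.23 wt% O.
39.32% − 49.23% gives a difference of -9.91 percentage points.

-9.91 percentage points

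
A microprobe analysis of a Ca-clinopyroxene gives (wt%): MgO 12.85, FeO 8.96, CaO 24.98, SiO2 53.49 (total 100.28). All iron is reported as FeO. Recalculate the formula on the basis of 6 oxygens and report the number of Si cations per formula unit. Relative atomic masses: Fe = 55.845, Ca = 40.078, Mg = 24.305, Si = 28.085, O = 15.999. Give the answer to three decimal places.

12.85 wt% MgO ÷ 40.304 g/mol = 0.31883 mol, giving 0.31883 Mg and 0.31883 O.
8.96 wt% FeO ÷ 71.844 g/mol = 0.12471 mol, giving 0.12471 Fe and 0.12471 O.
24.98 wt% CaO ÷ 56.077 g/mol = 0.44546 mol, giving 0.44546 Ca and 0.44546 O.
53.49 wt% SiO2 ÷ 60.083 g/mol = 0.89027 mol, giving 0.89027 Si and 1.78054 O.
Oxygen sums to 2.66954; scaling by 6/2.66954 = 2.24758 puts the formula on 6 O.
Si: 0.89027 × 2.24758 = 2.001 atoms per formula unit.

2.001 Si apfu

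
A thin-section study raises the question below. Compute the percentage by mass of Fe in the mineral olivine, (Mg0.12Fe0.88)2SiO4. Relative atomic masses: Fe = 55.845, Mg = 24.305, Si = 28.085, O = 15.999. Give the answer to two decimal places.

50.10 wt%

M((Mg0.12Fe0.88)2SiO4) = 196.201 g/mol.
Fe contributes 1.76 × 55.845 = 98.287 g per mole.
98.287/196.201 = 0.5010 → 50.10%.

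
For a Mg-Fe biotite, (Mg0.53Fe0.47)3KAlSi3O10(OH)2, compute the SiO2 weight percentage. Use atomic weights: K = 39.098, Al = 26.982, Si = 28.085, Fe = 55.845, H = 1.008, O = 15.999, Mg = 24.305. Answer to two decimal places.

Molar mass of (Mg0.53Fe0.47)3KAlSi3O10(OH)2 = 1.59·24.305 + 1.41·55.845 + 1·39.098 + 1·26.982 + 3·28.085 + 12·15.999 + 2·1.008 = 461.725 g/mol.
Each formula unit contains 3 Si, equivalent to 3/1 = 3.0000 mol SiO2.
M(SiO2) = 1×28.085 + 2×15.999 = 60.083 g/mol.
Mass of SiO2 per formula unit = 3.0000 × 60.083 = 180.249 g.
SiO2 wt% = 180.249 / 461.725 × 100 = 39.04%.

39.04 wt%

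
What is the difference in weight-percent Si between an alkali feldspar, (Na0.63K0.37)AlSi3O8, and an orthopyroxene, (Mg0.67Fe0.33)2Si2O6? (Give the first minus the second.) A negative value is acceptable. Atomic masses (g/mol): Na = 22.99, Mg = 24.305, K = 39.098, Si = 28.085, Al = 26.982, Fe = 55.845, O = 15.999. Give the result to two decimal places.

M((Na0.63K0.37)AlSi3O8) = 268.179 g/mol, so wt% Si = 84.255/268.179 × 100 = 31.42%.
M((Mg0.67Fe0.33)2Si2O6) = 221.590 g/mol, so wt% Si = 56.170/221.590 × 100 = 25.35%.
31.42 − 25.35 = 6.07 pp.

6.07 percentage points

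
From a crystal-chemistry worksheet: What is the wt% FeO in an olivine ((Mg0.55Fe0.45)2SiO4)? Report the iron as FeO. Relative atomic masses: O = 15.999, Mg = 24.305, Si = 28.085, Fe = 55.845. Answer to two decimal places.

38.24 wt%

Molar mass of (Mg0.55Fe0.45)2SiO4 = 1.10×24.305 + 0.90×55.845 + 1×28.085 + 4×15.999 = 169.077 g/mol.
Each formula unit contains 0.90 Fe, equivalent to 0.90/1 = 0.9000 mol FeO.
M(FeO) = 1×55.845 + 1×15.999 = 71.844 g/mol.
Mass of FeO per formula unit = 0.9000 × 71.844 = 64.660 g.
FeO wt% = 64.660 / 169.077 × 100 = 38.24%.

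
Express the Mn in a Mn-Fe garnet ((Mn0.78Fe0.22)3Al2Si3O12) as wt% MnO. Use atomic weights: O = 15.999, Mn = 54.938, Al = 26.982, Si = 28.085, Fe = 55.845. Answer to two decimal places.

M((Mn0.78Fe0.22)3Al2Si3O12) = 495.620 g/mol; M(MnO) = 70.937 g/mol.
Moles MnO per formula unit = 2.34 Mn ÷ 1 = 2.3400.
MnO fraction = (2.3400 × 70.937) / 495.620 = 165.993/495.620 = 0.3349.

33.49 wt%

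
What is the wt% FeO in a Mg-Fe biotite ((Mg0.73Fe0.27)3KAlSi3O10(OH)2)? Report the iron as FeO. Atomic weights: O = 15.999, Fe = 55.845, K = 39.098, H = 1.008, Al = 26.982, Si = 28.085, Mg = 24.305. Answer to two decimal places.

Molar mass of (Mg0.73Fe0.27)3KAlSi3O10(OH)2 = 2.19·24.305 + 0.81·55.845 + 1·39.098 + 1·26.982 + 3·28.085 + 12·15.999 + 2·1.008 = 442.801 g/mol.
Each formula unit contains 0.81 Fe, equivalent to 0.81/1 = 0.8100 mol FeO.
M(FeO) = 1×55.845 + 1×15.999 = 71.844 g/mol.
Mass of FeO per formula unit = 0.8100 × 71.844 = 58.194 g.
FeO wt% = 58.194 / 442.801 × 100 = 13.14%.

13.14 wt%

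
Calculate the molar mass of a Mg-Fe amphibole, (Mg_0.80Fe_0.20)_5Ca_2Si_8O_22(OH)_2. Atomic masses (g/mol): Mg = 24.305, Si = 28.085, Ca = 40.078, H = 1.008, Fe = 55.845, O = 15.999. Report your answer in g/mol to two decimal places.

843.89 g/mol

The formula mass is the sum 4×24.305 + 1×55.845 + 2×40.078 + 8×28.085 + 24×15.999 + 2×1.008.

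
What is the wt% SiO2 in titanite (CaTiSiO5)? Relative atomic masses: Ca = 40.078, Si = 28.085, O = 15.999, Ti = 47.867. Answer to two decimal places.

30.65 wt%

Molar mass of CaTiSiO5 = 1×40.078 + 1×47.867 + 1×28.085 + 5×15.999 = 196.025 g/mol.
Each formula unit contains 1 Si, equivalent to 1/1 = 1.0000 mol SiO2.
M(SiO2) = 1×28.085 + 2×15.999 = 60.083 g/mol.
Mass of SiO2 per formula unit = 1.0000 × 60.083 = 60.083 g.
SiO2 wt% = 60.083 / 196.025 × 100 = 30.65%.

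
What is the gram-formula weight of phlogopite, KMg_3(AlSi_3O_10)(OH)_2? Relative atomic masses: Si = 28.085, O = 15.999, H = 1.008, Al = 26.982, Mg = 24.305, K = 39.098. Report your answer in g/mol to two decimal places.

M = 1*39.098 + 3*24.305 + 1*26.982 + 3*28.085 + 12*15.999 + 2*1.008

417.25 g/mol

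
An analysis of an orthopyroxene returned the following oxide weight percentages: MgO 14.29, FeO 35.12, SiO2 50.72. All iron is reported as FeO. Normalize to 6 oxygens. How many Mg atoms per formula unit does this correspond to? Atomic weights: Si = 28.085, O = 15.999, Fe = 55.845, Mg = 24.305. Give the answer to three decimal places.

0.840 Mg apfu

MgO (M=40.304): mol = 0.35456; Mg = 0.35456, O = 0.35456.
FeO (M=71.844): mol = 0.48884; Fe = 0.48884, O = 0.48884.
SiO2 (M=60.083): mol = 0.84417; Si = 0.84417, O = 1.68834.
ΣO = 2.53174; factor = 6/ΣO = 2.36991.
Mg apfu = 0.35456 × 2.36991 = 0.840.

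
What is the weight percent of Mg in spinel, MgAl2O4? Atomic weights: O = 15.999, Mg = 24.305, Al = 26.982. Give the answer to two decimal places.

Formula mass = 1*24.305 + 2*26.982 + 4*15.999 = 142.265 g/mol, of which 24.305 g is Mg.
So Mg makes up 24.305/142.265 = 0.1708 of the mass, i.e. 17.08%.

17.08 weight percent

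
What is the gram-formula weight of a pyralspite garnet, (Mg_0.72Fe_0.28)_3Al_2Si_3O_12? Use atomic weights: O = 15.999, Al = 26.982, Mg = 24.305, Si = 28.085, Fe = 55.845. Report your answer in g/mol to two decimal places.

429.62 g/mol

The formula mass is the sum 2.16(24.305) + 0.84(55.845) + 2(26.982) + 3(28.085) + 12(15.999).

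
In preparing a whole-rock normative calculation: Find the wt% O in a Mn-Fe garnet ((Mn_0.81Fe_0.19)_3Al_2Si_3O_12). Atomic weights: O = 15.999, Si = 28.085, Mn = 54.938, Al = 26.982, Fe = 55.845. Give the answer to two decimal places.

38.74 weight percent

Molar mass of (Mn_0.81Fe_0.19)_3Al_2Si_3O_12: 2.43×54.938 + 0.57×55.845 + 2×26.982 + 3×28.085 + 12×15.999 = 495.538 g/mol.
Mass of O per formula unit: 12 × 15.999 = 191.988 g.
Weight fraction O = 191.988 / 495.538 = 0.3874.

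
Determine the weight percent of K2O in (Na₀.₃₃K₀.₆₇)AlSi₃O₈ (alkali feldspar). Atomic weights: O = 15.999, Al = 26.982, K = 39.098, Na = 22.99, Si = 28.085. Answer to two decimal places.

11.56 wt%

Formula mass = 273.011 g/mol.
0.67 K → 0.3350 mol K2O per formula unit; M(K2O) = 94.195, so K2O mass = 31.555 g.
31.555/273.011 × 100 = 11.56 wt%.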